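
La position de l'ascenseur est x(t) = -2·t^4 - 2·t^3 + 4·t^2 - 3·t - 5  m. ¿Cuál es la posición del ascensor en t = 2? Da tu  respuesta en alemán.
Wir haben die Position x(t) = -2·t^4 - 2·t^3 + 4·t^2 - 3·t - 5. Durch Einsetzen von t = 2: x(2) = -43.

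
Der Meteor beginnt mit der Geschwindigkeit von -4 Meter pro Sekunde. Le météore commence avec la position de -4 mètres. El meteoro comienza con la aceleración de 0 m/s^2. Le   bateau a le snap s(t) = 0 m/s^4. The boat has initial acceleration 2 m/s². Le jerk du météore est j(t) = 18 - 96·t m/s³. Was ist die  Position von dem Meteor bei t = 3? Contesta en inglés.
To solve this, we need to take 3 integrals of our jerk equation j(t) = 18 - 96·t. Finding the integral of j(t) and using a(0) = 0: a(t) = 6·t·(3 - 8·t). Taking ∫a(t)dt and applying v(0) = -4, we find v(t) = -16·t^3 + 9·t^2 - 4. The antiderivative of velocity is position. Using x(0) = -4, we get x(t) = -4·t^4 + 3·t^3 - 4·t - 4. Using x(t) = -4·t^4 + 3·t^3 - 4·t - 4 and substituting t = 3, we find x = -259.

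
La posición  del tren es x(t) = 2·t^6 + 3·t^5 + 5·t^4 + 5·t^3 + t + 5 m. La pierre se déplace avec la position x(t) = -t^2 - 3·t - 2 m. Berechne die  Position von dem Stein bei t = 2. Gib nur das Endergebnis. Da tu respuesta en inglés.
At t = 2, x = -12.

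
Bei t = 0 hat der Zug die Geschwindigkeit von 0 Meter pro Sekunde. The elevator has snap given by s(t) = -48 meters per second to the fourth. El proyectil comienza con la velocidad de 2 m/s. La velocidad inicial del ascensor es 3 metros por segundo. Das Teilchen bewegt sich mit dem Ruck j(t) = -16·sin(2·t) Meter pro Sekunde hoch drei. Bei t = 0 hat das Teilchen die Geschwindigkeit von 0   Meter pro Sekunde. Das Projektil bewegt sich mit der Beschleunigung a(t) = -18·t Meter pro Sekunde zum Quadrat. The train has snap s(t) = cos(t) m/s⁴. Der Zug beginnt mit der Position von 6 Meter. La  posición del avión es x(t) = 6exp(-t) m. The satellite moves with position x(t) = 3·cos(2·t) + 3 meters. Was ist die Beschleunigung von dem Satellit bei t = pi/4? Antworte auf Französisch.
En partant de la position x(t) = 3·cos(2·t) + 3, nous prenons 2 dérivées. La dérivée de la position donne la vitesse: v(t) = -6·sin(2·t). La dérivée de la vitesse donne l'accélération: a(t) = -12·cos(2·t). De l'équation de l'accélération a(t) = -12·cos(2·t), nous substituons t = pi/4 pour obtenir a = 0.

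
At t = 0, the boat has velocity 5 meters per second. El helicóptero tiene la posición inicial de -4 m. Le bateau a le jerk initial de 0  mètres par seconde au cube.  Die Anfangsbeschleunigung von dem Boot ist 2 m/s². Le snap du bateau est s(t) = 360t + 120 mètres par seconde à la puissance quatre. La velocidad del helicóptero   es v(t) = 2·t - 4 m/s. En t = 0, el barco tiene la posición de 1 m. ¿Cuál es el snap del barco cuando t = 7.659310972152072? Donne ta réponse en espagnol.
Tenemos el snap s(t) = 360·t + 120. Sustituyendo t = 7.659310972152072: s(7.659310972152072) = 2877.35194997475.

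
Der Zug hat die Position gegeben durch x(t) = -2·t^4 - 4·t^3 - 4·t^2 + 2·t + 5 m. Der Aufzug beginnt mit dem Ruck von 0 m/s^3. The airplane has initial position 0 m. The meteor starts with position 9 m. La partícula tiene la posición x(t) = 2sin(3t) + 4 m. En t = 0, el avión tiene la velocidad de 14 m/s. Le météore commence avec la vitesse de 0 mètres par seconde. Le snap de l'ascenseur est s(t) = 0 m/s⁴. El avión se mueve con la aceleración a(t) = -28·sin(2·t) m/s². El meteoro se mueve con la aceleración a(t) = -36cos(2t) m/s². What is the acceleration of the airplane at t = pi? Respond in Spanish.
Tenemos la aceleración a(t) = -28·sin(2·t). Sustituyendo t = pi: a(pi) = 0.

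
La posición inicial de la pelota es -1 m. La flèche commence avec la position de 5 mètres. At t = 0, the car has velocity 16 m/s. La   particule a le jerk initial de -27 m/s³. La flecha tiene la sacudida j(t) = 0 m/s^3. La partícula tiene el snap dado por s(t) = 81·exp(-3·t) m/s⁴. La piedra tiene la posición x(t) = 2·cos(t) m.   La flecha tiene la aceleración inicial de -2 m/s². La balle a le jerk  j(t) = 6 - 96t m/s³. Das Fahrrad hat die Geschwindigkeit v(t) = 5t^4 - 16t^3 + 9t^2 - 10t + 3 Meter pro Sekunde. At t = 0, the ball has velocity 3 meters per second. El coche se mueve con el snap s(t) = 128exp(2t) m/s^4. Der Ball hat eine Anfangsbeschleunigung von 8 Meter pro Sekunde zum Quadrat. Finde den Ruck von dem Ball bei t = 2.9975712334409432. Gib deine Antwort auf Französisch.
Nous avons le jerk j(t) = 6 - 96·t. En substituant t = 2.9975712334409432: j(2.9975712334409432) = -281.766838410331.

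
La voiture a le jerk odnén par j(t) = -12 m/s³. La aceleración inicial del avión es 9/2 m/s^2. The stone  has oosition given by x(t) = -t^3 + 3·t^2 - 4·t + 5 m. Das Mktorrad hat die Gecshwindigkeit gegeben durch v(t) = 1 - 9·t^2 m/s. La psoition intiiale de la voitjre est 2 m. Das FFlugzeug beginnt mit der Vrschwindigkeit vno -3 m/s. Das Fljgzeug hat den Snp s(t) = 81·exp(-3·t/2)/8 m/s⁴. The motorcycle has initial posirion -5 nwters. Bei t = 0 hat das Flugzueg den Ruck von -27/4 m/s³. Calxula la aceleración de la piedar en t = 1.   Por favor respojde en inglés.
Starting from position x(t) = -t^3 + 3·t^2 - 4·t + 5, we take 2 derivatives. Taking d/dt of x(t), we find v(t) = -3·t^2 + 6·t - 4. Taking d/dt of v(t), we find a(t) = 6 - 6·t. We have acceleration a(t) = 6 - 6·t. Substituting t = 1: a(1) = 0.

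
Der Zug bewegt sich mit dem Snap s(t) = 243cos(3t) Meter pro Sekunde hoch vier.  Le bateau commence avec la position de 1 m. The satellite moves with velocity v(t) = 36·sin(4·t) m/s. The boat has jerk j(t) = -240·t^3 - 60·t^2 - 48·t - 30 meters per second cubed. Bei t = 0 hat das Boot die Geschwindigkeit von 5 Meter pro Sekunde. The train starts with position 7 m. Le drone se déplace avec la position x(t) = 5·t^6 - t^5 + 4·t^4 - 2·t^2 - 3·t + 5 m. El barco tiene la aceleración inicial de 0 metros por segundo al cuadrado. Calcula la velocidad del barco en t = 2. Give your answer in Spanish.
Necesitamos integrar nuestra ecuación de la sacudida j(t) = -240·t^3 - 60·t^2 - 48·t - 30 2 veces. La antiderivada de la sacudida es la aceleración. Usando a(0) = 0, obtenemos a(t) = 2·t·(-30·t^3 - 10·t^2 - 12·t - 15). Tomando ∫a(t)dt y aplicando v(0) = 5, encontramos v(t) = -12·t^5 - 5·t^4 - 8·t^3 - 15·t^2 + 5. De la ecuación de la velocidad v(t) = -12·t^5 - 5·t^4 - 8·t^3 - 15·t^2 + 5, sustituimos t = 2 para obtener v = -583.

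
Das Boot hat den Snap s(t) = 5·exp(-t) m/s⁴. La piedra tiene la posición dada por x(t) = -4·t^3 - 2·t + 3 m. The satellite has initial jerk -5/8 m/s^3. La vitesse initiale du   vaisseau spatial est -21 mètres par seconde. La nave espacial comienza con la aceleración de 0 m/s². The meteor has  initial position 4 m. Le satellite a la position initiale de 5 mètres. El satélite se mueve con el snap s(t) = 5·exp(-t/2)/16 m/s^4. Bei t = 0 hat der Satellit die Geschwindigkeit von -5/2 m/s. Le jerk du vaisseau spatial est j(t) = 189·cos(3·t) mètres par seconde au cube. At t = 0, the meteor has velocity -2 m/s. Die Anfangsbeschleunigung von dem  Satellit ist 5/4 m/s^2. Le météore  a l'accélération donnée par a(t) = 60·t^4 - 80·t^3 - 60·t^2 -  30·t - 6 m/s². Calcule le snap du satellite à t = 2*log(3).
Nous avons le snap s(t) = 5·exp(-t/2)/16. En substituant t = 2*log(3): s(2*log(3)) = 5/48.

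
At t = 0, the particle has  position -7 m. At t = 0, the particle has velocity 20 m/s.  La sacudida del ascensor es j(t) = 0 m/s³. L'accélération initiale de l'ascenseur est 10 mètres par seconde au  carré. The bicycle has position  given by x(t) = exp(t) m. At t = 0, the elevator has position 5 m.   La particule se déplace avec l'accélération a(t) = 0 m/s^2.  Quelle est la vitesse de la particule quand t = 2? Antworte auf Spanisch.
Para resolver esto, necesitamos tomar 1 antiderivada de nuestra ecuación de la aceleración a(t) = 0. La integral de la aceleración es la velocidad. Usando v(0) = 20, obtenemos v(t) = 20. De la ecuación de la velocidad v(t) = 20, sustituimos t = 2 para obtener v = 20.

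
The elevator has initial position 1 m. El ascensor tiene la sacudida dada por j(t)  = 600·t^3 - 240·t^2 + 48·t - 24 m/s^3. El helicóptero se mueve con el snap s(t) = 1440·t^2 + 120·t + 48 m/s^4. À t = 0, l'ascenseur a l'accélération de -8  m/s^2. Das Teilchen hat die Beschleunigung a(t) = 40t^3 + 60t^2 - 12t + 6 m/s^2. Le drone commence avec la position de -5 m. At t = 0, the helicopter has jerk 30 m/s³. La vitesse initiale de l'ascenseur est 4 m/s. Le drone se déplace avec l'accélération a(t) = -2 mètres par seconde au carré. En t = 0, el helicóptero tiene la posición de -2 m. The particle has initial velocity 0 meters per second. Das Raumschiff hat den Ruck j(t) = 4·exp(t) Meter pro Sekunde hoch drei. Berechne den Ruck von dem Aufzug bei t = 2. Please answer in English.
We have jerk j(t) = 600·t^3 - 240·t^2 + 48·t - 24. Substituting t = 2: j(2) = 3912.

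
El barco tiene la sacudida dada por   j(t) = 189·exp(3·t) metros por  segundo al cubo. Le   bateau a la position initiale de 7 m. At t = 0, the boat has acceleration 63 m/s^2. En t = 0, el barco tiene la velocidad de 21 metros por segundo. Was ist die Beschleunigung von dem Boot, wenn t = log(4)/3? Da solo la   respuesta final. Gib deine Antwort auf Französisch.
a(log(4)/3) = 252.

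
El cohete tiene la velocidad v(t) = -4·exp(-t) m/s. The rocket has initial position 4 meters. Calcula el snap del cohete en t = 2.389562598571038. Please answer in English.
We must differentiate our velocity equation v(t) = -4·exp(-t) 3 times. The derivative of velocity gives acceleration: a(t) = 4·exp(-t). The derivative of acceleration gives jerk: j(t) = -4·exp(-t). The derivative of jerk gives snap: s(t) = 4·exp(-t). From the given snap equation s(t) = 4·exp(-t), we substitute t = 2.389562598571038 to get s = 0.366679086394969.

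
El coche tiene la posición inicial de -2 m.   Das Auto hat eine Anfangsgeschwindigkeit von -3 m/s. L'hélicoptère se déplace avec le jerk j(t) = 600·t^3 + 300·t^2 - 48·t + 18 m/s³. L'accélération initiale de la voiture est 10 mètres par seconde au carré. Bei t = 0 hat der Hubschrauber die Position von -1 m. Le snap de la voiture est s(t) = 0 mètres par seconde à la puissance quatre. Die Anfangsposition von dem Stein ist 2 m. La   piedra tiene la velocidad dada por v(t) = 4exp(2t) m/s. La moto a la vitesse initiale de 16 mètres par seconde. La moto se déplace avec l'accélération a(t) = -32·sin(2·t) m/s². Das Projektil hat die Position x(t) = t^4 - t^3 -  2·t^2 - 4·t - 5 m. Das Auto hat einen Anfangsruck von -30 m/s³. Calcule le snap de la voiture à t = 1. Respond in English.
We have snap s(t) = 0. Substituting t = 1: s(1) = 0.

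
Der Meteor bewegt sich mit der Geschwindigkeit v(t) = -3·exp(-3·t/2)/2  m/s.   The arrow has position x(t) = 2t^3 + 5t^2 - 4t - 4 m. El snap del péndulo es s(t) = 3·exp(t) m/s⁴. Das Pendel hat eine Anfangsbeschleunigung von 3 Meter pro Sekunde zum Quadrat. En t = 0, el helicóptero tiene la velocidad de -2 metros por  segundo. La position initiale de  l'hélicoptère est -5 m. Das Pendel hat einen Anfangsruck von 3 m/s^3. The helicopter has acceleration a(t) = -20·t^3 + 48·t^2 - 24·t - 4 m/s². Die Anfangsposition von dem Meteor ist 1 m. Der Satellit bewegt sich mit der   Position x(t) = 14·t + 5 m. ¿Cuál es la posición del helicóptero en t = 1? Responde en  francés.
Nous devons trouver l'intégrale de notre équation de l'accélération a(t) = -20·t^3 + 48·t^2 - 24·t - 4 2 fois. En intégrant l'accélération et en utilisant la condition initiale v(0) = -2, nous obtenons v(t) = -5·t^4 + 16·t^3 - 12·t^2 - 4·t - 2. En prenant ∫v(t)dt et en appliquant x(0) = -5, nous trouvons x(t) = -t^5 + 4·t^4 - 4·t^3 - 2·t^2 - 2·t - 5. Nous avons la position x(t) = -t^5 + 4·t^4 - 4·t^3 - 2·t^2 - 2·t - 5. En substituant t = 1: x(1) = -10.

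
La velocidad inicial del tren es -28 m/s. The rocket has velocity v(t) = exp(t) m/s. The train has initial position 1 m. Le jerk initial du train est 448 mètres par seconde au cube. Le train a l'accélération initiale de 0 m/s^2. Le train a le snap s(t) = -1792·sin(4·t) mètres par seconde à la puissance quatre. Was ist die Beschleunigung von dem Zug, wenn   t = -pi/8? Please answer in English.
To find the answer, we compute 2 antiderivatives of s(t) = -1792·sin(4·t). Integrating snap and using the initial condition j(0) = 448, we get j(t) = 448·cos(4·t). The integral of jerk is acceleration. Using a(0) = 0, we get a(t) = 112·sin(4·t). From the given acceleration equation a(t) = 112·sin(4·t), we substitute t = -pi/8 to get a = -112.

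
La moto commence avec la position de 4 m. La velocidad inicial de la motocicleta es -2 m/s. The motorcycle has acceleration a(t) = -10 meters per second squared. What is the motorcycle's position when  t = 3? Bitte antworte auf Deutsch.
Ausgehend von der Beschleunigung a(t) = -10, nehmen wir 2 Integrale. Die Stammfunktion von der Beschleunigung ist die Geschwindigkeit. Mit v(0) = -2 erhalten wir v(t) = -10·t - 2. Durch Integration von der Geschwindigkeit und Verwendung der Anfangsbedingung x(0) = 4, erhalten wir x(t) = -5·t^2 - 2·t + 4. Aus der Gleichung für die Position x(t) = -5·t^2 - 2·t + 4, setzen wir t = 3 ein und erhalten x = -47.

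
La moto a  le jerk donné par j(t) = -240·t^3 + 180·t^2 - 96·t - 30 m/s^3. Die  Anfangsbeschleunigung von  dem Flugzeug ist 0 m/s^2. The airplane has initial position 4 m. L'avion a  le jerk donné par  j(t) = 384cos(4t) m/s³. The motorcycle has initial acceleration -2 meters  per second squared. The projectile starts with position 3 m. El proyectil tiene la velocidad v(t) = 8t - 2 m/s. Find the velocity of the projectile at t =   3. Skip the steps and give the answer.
At t = 3, v = 22.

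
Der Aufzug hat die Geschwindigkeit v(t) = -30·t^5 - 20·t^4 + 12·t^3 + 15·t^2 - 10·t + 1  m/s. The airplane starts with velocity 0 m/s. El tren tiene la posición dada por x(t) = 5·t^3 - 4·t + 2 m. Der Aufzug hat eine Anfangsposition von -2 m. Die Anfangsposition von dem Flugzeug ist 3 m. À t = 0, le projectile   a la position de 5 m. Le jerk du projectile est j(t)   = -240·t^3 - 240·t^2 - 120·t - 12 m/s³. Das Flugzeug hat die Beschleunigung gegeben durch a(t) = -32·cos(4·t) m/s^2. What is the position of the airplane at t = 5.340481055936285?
To find the answer, we compute 2 integrals of a(t) = -32·cos(4·t). Finding the integral of a(t) and using v(0) = 0: v(t) = -8·sin(4·t). Finding the antiderivative of v(t) and using x(0) = 3: x(t) = 2·cos(4·t) + 1. We have position x(t) = 2·cos(4·t) + 1. Substituting t = 5.340481055936285: x(5.340481055936285) = -0.616968469031406.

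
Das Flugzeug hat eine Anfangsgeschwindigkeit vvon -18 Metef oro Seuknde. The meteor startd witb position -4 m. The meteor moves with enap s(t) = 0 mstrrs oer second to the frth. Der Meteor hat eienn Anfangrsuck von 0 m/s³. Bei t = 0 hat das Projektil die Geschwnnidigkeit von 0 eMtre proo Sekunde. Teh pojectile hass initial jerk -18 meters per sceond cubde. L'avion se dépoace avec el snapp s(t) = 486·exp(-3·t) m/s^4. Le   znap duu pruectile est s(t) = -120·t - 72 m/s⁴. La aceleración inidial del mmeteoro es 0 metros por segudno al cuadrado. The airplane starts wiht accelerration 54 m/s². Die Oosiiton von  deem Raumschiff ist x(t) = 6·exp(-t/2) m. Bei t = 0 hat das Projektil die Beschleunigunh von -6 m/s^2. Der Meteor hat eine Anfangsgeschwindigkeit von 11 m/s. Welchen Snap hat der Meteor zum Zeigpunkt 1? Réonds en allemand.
Wir haben den Snap s(t) = 0. Durch Einsetzen von t = 1: s(1) = 0.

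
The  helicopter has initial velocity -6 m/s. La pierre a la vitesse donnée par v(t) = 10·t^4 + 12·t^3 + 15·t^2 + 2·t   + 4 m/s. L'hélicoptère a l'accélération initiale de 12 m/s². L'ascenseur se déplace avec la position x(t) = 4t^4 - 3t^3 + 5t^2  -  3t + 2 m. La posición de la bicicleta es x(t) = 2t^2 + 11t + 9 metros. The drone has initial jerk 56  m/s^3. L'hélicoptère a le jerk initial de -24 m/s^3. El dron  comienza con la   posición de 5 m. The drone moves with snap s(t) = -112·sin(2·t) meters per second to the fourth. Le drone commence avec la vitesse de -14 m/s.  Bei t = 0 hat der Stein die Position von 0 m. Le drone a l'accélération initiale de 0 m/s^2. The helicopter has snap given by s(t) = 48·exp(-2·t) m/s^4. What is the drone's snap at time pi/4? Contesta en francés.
De l'équation du snap s(t) = -112·sin(2·t), nous substituons t = pi/4 pour obtenir s = -112.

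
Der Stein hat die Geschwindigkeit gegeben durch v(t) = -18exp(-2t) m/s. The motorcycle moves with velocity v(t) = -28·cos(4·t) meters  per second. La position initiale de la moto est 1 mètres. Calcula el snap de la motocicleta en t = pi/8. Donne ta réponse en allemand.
Wir müssen unsere Gleichung für die Geschwindigkeit v(t) = -28·cos(4·t) 3-mal ableiten. Die Ableitung von der Geschwindigkeit ergibt die Beschleunigung: a(t) = 112·sin(4·t). Mit d/dt von a(t) finden wir j(t) = 448·cos(4·t). Die Ableitung von dem Ruck ergibt den Snap: s(t) = -1792·sin(4·t). Aus der Gleichung für den Snap s(t) = -1792·sin(4·t), setzen wir t = pi/8 ein und erhalten s = -1792.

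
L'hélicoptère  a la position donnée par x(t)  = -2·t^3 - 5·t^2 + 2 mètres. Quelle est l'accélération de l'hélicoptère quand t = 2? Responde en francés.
En partant de la position x(t) = -2·t^3 - 5·t^2 + 2, nous prenons 2 dérivées. La dérivée de la position donne la vitesse: v(t) = -6·t^2 - 10·t. La dérivée de la vitesse donne l'accélération: a(t) = -12·t - 10. De l'équation de l'accélération a(t) = -12·t - 10, nous substituons t = 2 pour obtenir a = -34.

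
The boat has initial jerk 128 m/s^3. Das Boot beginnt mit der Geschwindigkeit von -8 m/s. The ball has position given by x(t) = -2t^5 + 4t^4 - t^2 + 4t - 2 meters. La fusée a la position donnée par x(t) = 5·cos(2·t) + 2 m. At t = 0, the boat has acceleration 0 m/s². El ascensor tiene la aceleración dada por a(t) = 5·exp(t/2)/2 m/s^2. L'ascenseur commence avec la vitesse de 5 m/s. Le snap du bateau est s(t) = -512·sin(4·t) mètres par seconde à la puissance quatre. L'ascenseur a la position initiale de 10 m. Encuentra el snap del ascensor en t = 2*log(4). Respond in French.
Nous devons dériver notre équation de l'accélération a(t) = 5·exp(t/2)/2 2 fois. En prenant d/dt de a(t), nous trouvons j(t) = 5·exp(t/2)/4. La dérivée du jerk donne le snap: s(t) = 5·exp(t/2)/8. Nous avons le snap s(t) = 5·exp(t/2)/8. En substituant t = 2*log(4): s(2*log(4)) = 5/2.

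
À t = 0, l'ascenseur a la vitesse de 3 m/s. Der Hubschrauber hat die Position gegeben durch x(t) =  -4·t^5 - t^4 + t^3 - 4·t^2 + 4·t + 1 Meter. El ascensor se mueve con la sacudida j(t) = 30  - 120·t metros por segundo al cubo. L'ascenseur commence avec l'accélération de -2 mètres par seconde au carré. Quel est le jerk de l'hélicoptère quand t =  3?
Pour résoudre ceci, nous devons prendre 3 dérivées de notre équation de la position x(t) = -4·t^5 - t^4 + t^3 - 4·t^2 + 4·t + 1. En dérivant la position, nous obtenons la vitesse: v(t) = -20·t^4 - 4·t^3 + 3·t^2 - 8·t + 4. En prenant d/dt de v(t), nous trouvons a(t) = -80·t^3 - 12·t^2 + 6·t - 8. En dérivant l'accélération, nous obtenons le jerk: j(t) = -240·t^2 - 24·t + 6. De l'équation du jerk j(t) = -240·t^2 - 24·t + 6, nous substituons t = 3 pour obtenir j = -2226.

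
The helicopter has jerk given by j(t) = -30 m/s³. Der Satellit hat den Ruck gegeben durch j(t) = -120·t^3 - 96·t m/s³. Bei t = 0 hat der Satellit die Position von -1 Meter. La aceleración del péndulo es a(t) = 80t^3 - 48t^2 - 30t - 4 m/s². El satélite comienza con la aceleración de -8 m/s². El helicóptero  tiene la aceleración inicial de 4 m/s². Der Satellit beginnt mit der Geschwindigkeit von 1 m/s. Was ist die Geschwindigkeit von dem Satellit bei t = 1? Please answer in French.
Nous devons trouver la primitive de notre équation du jerk j(t) = -120·t^3 - 96·t 2 fois. En intégrant le jerk et en utilisant la condition initiale a(0) = -8, nous obtenons a(t) = -30·t^4 - 48·t^2 - 8. L'intégrale de l'accélération, avec v(0) = 1, donne la vitesse: v(t) = -6·t^5 - 16·t^3 - 8·t + 1. Nous avons la vitesse v(t) = -6·t^5 - 16·t^3 - 8·t + 1. En substituant t = 1: v(1) = -29.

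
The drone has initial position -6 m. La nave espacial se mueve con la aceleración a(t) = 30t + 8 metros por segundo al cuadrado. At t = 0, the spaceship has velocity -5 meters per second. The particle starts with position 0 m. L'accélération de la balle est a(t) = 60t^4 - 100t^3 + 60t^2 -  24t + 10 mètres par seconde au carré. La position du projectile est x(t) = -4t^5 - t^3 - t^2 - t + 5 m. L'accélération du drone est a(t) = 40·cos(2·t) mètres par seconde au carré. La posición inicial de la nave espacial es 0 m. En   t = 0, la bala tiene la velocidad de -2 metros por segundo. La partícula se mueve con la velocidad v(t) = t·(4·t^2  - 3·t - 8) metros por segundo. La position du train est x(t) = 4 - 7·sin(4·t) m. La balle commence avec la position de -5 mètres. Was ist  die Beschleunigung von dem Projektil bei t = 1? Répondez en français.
En partant de la position x(t) = -4·t^5 - t^3 - t^2 - t + 5, nous prenons 2 dérivées. En prenant d/dt de x(t), nous trouvons v(t) = -20·t^4 - 3·t^2 - 2·t - 1. En dérivant la vitesse, nous obtenons l'accélération: a(t) = -80·t^3 - 6·t - 2. Nous avons l'accélération a(t) = -80·t^3 - 6·t - 2. En substituant t = 1: a(1) = -88.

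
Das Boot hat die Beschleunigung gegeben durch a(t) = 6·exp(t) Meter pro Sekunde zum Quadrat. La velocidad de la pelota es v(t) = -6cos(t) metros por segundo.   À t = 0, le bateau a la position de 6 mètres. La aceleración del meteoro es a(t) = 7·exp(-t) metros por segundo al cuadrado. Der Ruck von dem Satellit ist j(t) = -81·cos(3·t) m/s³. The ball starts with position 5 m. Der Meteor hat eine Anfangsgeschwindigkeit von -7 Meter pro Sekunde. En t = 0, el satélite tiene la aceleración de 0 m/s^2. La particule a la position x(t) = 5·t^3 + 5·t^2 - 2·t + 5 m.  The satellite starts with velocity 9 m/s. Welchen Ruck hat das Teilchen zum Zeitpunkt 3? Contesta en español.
Debemos derivar nuestra ecuación de la posición x(t) = 5·t^3 + 5·t^2 - 2·t + 5 3 veces. La derivada de la posición da la velocidad: v(t) = 15·t^2 + 10·t - 2. La derivada de la velocidad da la aceleración: a(t) = 30·t + 10. La derivada de la aceleración da la sacudida: j(t) = 30. Tenemos la sacudida j(t) = 30. Sustituyendo t = 3: j(3) = 30.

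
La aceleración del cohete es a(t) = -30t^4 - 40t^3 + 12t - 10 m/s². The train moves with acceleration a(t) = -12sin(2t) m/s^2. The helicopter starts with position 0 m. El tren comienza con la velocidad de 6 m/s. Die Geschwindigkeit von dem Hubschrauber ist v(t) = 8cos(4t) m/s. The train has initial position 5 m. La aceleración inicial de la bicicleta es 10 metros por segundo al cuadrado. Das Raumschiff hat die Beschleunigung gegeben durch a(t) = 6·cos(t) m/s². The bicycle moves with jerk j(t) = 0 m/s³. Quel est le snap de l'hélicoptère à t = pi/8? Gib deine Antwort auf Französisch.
Pour résoudre ceci, nous devons prendre 3 dérivées de notre équation de la vitesse v(t) = 8·cos(4·t). En prenant d/dt de v(t), nous trouvons a(t) = -32·sin(4·t). La dérivée de l'accélération donne le jerk: j(t) = -128·cos(4·t). En prenant d/dt de j(t), nous trouvons s(t) = 512·sin(4·t). En utilisant s(t) = 512·sin(4·t) et en substituant t = pi/8, nous trouvons s = 512.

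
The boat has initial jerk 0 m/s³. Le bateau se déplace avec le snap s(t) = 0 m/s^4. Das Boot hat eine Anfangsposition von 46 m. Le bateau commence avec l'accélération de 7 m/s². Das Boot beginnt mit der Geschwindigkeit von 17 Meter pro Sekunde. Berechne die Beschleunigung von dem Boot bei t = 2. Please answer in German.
Ausgehend von dem Snap s(t) = 0, nehmen wir 2 Integrale. Das Integral von dem Snap, mit j(0) = 0, ergibt den Ruck: j(t) = 0. Mit ∫j(t)dt und Anwendung von a(0) = 7, finden wir a(t) = 7. Aus der Gleichung für die Beschleunigung a(t) = 7, setzen wir t = 2 ein und erhalten a = 7.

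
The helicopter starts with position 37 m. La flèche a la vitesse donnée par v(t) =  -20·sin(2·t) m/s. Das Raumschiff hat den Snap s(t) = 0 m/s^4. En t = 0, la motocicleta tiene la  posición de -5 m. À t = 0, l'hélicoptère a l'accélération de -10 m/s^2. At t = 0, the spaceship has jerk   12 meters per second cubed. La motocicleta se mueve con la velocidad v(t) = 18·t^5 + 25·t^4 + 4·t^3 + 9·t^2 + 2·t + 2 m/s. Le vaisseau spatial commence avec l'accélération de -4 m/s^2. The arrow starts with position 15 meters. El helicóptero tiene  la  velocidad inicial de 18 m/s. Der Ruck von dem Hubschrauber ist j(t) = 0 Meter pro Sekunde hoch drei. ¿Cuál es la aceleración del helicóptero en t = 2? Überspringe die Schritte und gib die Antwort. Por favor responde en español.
La aceleración en t = 2 es a = -10.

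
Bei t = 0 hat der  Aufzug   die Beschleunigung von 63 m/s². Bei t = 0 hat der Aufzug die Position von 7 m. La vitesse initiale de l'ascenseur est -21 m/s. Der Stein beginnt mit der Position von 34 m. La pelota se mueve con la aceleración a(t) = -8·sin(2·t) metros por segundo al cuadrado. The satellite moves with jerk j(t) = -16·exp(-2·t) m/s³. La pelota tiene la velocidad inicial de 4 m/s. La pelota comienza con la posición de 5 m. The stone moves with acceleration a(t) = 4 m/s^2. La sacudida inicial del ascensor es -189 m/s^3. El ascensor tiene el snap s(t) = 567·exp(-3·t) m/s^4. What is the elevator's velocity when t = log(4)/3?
To solve this, we need to take 3 integrals of our snap equation s(t) = 567·exp(-3·t). The antiderivative of snap, with j(0) = -189, gives jerk: j(t) = -189·exp(-3·t). Integrating jerk and using the initial condition a(0) = 63, we get a(t) = 63·exp(-3·t). Integrating acceleration and using the initial condition v(0) = -21, we get v(t) = -21·exp(-3·t). Using v(t) = -21·exp(-3·t) and substituting t = log(4)/3, we find v = -21/4.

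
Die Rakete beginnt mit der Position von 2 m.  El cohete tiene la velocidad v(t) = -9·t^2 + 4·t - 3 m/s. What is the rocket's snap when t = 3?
Starting from velocity v(t) = -9·t^2 + 4·t - 3, we take 3 derivatives. The derivative of velocity gives acceleration: a(t) = 4 - 18·t. Differentiating acceleration, we get jerk: j(t) = -18. Differentiating jerk, we get snap: s(t) = 0. From the given snap equation s(t) = 0, we substitute t = 3 to get s = 0.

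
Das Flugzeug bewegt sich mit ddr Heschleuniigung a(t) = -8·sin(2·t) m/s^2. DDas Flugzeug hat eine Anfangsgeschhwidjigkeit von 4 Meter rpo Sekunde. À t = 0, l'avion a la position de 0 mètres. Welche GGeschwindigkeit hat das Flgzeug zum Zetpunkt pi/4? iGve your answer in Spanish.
Necesitamos integrar nuestra ecuación de la aceleración a(t) = -8·sin(2·t) 1 vez. La integral de la aceleración, con v(0) = 4, da la velocidad: v(t) = 4·cos(2·t). Tenemos la velocidad v(t) = 4·cos(2·t). Sustituyendo t = pi/4: v(pi/4) = 0.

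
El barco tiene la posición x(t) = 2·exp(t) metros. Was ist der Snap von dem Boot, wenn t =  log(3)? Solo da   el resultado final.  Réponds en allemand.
Der Snap bei t = log(3) ist s = 6.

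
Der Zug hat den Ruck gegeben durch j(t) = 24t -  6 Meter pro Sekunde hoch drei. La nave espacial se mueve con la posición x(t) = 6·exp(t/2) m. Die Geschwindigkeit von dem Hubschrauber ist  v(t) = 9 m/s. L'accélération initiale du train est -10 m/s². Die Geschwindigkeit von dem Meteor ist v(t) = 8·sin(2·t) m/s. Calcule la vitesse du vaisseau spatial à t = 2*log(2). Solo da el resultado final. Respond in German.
Bei t = 2*log(2), v = 6.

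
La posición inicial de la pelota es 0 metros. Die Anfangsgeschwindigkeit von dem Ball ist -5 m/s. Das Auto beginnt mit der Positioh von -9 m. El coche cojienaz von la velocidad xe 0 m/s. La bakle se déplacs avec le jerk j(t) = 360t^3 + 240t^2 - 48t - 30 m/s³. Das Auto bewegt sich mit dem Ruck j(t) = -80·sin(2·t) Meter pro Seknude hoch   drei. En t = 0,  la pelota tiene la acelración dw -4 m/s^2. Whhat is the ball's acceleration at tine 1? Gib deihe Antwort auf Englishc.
To solve this, we need to take 1 integral of our jerk equation j(t) = 360·t^3 + 240·t^2 - 48·t - 30. The integral of jerk is acceleration. Using a(0) = -4, we get a(t) = 90·t^4 + 80·t^3 - 24·t^2 - 30·t - 4. Using a(t) = 90·t^4 + 80·t^3 - 24·t^2 - 30·t - 4 and substituting t = 1, we find a = 112.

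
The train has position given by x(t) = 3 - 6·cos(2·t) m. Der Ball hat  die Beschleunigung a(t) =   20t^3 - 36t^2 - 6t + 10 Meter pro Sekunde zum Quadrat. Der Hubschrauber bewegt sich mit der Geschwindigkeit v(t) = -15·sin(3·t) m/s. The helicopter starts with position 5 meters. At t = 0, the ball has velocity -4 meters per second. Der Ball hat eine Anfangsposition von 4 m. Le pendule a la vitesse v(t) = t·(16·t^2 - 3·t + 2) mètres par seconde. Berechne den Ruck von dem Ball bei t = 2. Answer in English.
To solve this, we need to take 1 derivative of our acceleration equation a(t) = 20·t^3 - 36·t^2 - 6·t + 10. Taking d/dt of a(t), we find j(t) = 60·t^2 - 72·t - 6. We have jerk j(t) = 60·t^2 - 72·t - 6. Substituting t = 2: j(2) = 90.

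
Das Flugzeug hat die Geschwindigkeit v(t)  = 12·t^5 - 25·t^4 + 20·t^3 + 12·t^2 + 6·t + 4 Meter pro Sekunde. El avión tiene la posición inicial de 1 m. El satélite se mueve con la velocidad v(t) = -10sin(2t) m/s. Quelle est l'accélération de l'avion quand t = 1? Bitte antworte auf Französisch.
Nous devons dériver notre équation de la vitesse v(t) = 12·t^5 - 25·t^4 + 20·t^3 + 12·t^2 + 6·t + 4 1 fois. En dérivant la vitesse, nous obtenons l'accélération: a(t) = 60·t^4 - 100·t^3 + 60·t^2 + 24·t + 6. Nous avons l'accélération a(t) = 60·t^4 - 100·t^3 + 60·t^2 + 24·t + 6. En substituant t = 1: a(1) = 50.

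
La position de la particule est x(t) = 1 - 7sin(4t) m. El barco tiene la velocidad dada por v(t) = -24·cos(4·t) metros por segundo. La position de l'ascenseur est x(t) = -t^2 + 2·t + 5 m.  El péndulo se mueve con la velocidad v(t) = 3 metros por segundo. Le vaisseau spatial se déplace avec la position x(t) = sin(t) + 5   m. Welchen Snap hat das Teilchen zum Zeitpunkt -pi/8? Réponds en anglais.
To solve this, we need to take 4 derivatives of our position equation x(t) = 1 - 7·sin(4·t). The derivative of position gives velocity: v(t) = -28·cos(4·t). The derivative of velocity gives acceleration: a(t) = 112·sin(4·t). Taking d/dt of a(t), we find j(t) = 448·cos(4·t). The derivative of jerk gives snap: s(t) = -1792·sin(4·t). We have snap s(t) = -1792·sin(4·t). Substituting t = -pi/8: s(-pi/8) = 1792.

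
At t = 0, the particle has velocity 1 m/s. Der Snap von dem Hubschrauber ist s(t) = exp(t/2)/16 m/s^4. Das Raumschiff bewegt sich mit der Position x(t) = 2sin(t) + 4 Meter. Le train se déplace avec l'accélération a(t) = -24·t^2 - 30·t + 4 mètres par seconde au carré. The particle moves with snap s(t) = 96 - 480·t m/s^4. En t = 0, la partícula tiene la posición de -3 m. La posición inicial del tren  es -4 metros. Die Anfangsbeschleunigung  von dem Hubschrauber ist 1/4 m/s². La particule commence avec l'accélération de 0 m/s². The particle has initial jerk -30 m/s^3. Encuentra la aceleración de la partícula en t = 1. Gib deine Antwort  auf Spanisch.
Necesitamos integrar nuestra ecuación del snap s(t) = 96 - 480·t 2 veces. Tomando ∫s(t)dt y aplicando j(0) = -30, encontramos j(t) = -240·t^2 + 96·t - 30. La antiderivada de la sacudida, con a(0) = 0, da la aceleración: a(t) = 2·t·(-40·t^2 + 24·t - 15). Tenemos la aceleración a(t) = 2·t·(-40·t^2 + 24·t - 15). Sustituyendo t = 1: a(1) = -62.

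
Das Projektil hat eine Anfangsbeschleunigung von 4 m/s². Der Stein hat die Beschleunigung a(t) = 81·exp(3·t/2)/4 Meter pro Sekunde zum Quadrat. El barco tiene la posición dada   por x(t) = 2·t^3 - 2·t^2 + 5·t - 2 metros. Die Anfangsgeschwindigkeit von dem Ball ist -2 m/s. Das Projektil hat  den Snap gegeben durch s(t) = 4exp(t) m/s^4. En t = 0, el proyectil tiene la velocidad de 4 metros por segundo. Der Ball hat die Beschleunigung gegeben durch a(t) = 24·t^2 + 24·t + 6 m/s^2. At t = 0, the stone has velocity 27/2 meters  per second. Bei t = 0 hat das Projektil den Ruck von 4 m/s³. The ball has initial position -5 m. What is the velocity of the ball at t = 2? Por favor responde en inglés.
We need to integrate our acceleration equation a(t) = 24·t^2 + 24·t + 6 1 time. The integral of acceleration, with v(0) = -2, gives velocity: v(t) = 8·t^3 + 12·t^2 + 6·t - 2. We have velocity v(t) = 8·t^3 + 12·t^2 + 6·t - 2. Substituting t = 2: v(2) = 122.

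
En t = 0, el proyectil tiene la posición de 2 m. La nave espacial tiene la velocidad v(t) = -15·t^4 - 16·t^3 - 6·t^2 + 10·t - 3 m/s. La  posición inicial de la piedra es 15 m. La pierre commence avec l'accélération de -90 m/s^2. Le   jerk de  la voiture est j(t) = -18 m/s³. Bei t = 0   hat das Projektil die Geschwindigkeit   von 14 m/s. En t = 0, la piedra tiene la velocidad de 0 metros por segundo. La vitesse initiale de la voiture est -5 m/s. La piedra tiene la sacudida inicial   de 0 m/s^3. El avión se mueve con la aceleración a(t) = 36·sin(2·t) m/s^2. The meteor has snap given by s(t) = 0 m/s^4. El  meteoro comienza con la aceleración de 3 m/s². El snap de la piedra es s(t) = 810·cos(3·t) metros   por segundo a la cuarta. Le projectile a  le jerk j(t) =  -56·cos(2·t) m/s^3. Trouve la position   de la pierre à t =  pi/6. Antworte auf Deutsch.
Ausgehend von dem Snap s(t) = 810·cos(3·t), nehmen wir 4 Integrale. Die Stammfunktion von dem Snap ist der Ruck. Mit j(0) = 0 erhalten wir j(t) = 270·sin(3·t). Mit ∫j(t)dt und Anwendung von a(0) = -90, finden wir a(t) = -90·cos(3·t). Mit ∫a(t)dt und Anwendung von v(0) = 0, finden wir v(t) = -30·sin(3·t). Die Stammfunktion von der Geschwindigkeit ist die Position. Mit x(0) = 15 erhalten wir x(t) = 10·cos(3·t) + 5. Mit x(t) = 10·cos(3·t) + 5 und Einsetzen von t = pi/6, finden wir x = 5.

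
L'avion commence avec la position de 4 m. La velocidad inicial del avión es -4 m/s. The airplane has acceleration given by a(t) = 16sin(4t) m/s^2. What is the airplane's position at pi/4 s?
We need to integrate our acceleration equation a(t) = 16·sin(4·t) 2 times. The antiderivative of acceleration is velocity. Using v(0) = -4, we get v(t) = -4·cos(4·t). The integral of velocity, with x(0) = 4, gives position: x(t) = 4 - sin(4·t). Using x(t) = 4 - sin(4·t) and substituting t = pi/4, we find x = 4.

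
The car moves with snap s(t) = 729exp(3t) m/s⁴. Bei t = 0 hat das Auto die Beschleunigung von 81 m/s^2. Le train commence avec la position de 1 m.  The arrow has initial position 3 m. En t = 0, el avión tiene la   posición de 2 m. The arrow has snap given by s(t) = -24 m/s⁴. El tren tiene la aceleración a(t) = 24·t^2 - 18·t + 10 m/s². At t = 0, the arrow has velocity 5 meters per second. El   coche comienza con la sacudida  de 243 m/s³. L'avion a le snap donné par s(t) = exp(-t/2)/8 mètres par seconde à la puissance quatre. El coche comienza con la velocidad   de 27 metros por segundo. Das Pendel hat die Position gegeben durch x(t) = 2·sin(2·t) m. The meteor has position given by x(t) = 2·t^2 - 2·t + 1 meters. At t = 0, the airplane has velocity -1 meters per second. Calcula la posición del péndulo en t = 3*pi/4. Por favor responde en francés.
De l'équation de la position x(t) = 2·sin(2·t), nous substituons t = 3*pi/4 pour obtenir x = -2.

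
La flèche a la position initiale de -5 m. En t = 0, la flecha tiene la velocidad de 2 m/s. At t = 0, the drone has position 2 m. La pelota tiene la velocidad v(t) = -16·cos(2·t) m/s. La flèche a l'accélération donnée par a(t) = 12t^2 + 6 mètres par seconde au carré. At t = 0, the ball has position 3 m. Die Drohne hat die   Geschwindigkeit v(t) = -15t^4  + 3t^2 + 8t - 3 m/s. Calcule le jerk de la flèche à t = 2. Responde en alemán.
Ausgehend von der Beschleunigung a(t) = 12·t^2 + 6, nehmen wir 1 Ableitung. Mit d/dt von a(t) finden wir j(t) = 24·t. Wir haben den Ruck j(t) = 24·t. Durch Einsetzen von t = 2: j(2) = 48.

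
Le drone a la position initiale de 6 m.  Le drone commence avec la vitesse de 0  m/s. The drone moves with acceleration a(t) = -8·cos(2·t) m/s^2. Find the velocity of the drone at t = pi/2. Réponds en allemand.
Ausgehend von der Beschleunigung a(t) = -8·cos(2·t), nehmen wir 1 Stammfunktion. Mit ∫a(t)dt und Anwendung von v(0) = 0, finden wir v(t) = -4·sin(2·t). Mit v(t) = -4·sin(2·t) und Einsetzen von t = pi/2, finden wir v = 0.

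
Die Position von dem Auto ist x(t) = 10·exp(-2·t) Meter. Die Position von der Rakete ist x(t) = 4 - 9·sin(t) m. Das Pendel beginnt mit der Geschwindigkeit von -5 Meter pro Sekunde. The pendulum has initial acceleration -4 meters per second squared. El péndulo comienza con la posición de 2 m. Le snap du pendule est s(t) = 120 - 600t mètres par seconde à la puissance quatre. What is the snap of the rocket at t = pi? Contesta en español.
Debemos derivar nuestra ecuación de la posición x(t) = 4 - 9·sin(t) 4 veces. Tomando d/dt de x(t), encontramos v(t) = -9·cos(t). La derivada de la velocidad da la aceleración: a(t) = 9·sin(t). Tomando d/dt de a(t), encontramos j(t) = 9·cos(t). La derivada de la sacudida da el snap: s(t) = -9·sin(t). Usando s(t) = -9·sin(t) y sustituyendo t = pi, encontramos s = 0.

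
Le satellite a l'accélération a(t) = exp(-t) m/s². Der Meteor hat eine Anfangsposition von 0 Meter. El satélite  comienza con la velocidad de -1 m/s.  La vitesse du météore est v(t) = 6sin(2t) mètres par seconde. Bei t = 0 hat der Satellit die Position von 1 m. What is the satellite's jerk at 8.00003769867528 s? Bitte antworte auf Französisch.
Pour résoudre ceci, nous devons prendre 1 dérivée de notre équation de l'accélération a(t) = exp(-t). La dérivée de l'accélération donne le jerk: j(t) = -exp(-t). Nous avons le jerk j(t) = -exp(-t). En substituant t = 8.00003769867528: j(8.00003769867528) = -0.000335449981644209.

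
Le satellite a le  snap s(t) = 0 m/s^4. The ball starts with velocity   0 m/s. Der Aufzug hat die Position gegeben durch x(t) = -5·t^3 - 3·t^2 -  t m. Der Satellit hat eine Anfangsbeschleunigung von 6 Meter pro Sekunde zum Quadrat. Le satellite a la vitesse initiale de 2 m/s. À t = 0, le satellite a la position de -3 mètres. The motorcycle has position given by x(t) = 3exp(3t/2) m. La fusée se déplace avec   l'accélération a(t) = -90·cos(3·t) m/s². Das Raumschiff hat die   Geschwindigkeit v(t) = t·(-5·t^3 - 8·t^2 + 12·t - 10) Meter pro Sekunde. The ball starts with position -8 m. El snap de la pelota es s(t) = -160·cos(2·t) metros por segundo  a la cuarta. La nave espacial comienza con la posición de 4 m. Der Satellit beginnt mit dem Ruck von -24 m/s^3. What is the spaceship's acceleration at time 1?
Starting from velocity v(t) = t·(-5·t^3 - 8·t^2 + 12·t - 10), we take 1 derivative. Taking d/dt of v(t), we find a(t) = -5·t^3 - 8·t^2 + t·(-15·t^2 - 16·t + 12) + 12·t - 10. We have acceleration a(t) = -5·t^3 - 8·t^2 + t·(-15·t^2 - 16·t + 12) + 12·t - 10. Substituting t = 1: a(1) = -30.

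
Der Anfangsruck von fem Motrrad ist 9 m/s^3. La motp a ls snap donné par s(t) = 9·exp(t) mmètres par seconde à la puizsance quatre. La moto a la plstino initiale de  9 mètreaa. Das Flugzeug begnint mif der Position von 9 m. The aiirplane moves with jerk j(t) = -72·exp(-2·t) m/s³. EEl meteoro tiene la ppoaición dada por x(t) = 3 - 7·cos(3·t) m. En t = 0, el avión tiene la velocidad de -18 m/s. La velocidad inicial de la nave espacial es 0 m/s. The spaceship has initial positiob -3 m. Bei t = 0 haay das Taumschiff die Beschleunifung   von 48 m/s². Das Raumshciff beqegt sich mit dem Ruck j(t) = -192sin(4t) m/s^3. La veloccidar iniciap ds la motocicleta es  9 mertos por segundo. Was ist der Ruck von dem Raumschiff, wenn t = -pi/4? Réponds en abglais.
Using j(t) = -192·sin(4·t) and substituting t = -pi/4, we find j = 0.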